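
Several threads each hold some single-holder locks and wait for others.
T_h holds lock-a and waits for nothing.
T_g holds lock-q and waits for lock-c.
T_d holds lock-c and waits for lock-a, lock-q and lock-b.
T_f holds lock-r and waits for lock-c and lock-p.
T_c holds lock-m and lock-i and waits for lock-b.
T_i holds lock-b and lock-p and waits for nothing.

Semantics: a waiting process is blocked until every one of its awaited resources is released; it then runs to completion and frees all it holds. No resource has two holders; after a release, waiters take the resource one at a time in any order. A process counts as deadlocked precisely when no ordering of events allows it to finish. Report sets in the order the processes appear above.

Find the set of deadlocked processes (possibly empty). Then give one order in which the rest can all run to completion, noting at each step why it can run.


Deadlocked: T_g, T_d and T_f.
Key observation: the loop T_g -> T_d -> T_g blocks itself forever; T_f waits into the deadlock from upstream.
The rest can finish in the order T_i, T_h, T_c.
Check, step by step:
  T_i: no waits; runs immediately, freeing lock-b and lock-p
  T_h: no waits; runs immediately, freeing lock-a
  T_c: everything it awaited (lock-b) is free; runs, freeing lock-m and lock-i


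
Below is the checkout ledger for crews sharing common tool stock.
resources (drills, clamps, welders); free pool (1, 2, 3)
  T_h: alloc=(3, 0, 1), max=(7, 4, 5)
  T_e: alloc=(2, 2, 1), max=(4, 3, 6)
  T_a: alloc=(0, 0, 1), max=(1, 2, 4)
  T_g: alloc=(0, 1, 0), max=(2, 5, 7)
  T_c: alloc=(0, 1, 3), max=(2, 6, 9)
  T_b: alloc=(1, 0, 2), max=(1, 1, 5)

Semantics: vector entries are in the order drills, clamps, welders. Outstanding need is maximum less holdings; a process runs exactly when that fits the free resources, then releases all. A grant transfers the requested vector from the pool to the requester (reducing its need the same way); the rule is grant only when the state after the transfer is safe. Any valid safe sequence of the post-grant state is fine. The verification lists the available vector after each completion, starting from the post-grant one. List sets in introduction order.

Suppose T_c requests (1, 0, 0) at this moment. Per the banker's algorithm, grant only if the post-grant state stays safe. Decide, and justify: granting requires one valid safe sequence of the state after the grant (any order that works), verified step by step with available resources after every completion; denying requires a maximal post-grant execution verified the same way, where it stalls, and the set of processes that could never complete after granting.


DENY: after the grant no complete ordering would exist.
Key observation: after T_b, T_a the pool peaks at (1, 2, 6), and each blocked process is short somewhere: T_h on drills, clamps; T_e on drills; T_g on drills, clamps, welders; T_c on clamps.
After a pretend grant, a maximal execution: T_b, T_a — then nothing else fits. Walking it through:
  pool = (0, 2, 3)
  run T_b (needs (0, 1, 3), free (0, 2, 3)); after release of (1, 0, 2) the pool is (1, 2, 5)
  run T_a (needs (1, 2, 3), free (1, 2, 5)); after release of (0, 0, 1) the pool is (1, 2, 6)
  blocked: T_h wants (4, 4, 4), pool (1, 2, 6) — not enough drills and clamps
  blocked: T_e wants (2, 1, 5), pool (1, 2, 6) — not enough drills
  blocked: T_g wants (2, 4, 7), pool (1, 2, 6) — not enough drills, clamps and welders
  blocked: T_c wants (1, 5, 6), pool (1, 2, 6) — not enough clamps
Post-grant, the permanently blocked set is T_h, T_e, T_g and T_c.


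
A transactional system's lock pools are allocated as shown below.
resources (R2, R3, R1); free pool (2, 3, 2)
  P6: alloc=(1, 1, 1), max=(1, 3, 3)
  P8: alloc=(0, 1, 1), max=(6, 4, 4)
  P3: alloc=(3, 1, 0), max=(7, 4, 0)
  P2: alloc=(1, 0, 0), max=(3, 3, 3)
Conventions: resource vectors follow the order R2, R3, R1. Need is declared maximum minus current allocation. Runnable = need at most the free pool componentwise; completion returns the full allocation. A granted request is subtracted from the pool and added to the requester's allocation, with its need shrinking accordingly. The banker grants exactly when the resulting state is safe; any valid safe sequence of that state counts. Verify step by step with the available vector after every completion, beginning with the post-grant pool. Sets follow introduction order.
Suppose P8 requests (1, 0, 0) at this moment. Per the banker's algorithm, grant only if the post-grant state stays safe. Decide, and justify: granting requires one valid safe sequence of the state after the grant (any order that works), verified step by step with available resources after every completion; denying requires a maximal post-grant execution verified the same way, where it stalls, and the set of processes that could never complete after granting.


DENY: after the grant no complete ordering would exist.
Key observation: the pool after P6, P2 is (3, 4, 3); every surviving request exceeds it in R2, so progress ends there.
Pretend the grant happened; the run P6, P2 goes as far as possible. Verifying each step:
  pool = (1, 3, 2)
  P6: need (0, 2, 2) fits (1, 3, 2); releases (1, 1, 1), pool now (2, 4, 3)
  P2: need (2, 3, 3) fits (2, 4, 3); releases (1, 0, 0), pool now (3, 4, 3)
  blocked: P8 wants (5, 3, 3), pool (3, 4, 3) — not enough R2
  blocked: P3 wants (4, 3, 0), pool (3, 4, 3) — not enough R2
Had the request been granted, P8 and P3 could never finish.


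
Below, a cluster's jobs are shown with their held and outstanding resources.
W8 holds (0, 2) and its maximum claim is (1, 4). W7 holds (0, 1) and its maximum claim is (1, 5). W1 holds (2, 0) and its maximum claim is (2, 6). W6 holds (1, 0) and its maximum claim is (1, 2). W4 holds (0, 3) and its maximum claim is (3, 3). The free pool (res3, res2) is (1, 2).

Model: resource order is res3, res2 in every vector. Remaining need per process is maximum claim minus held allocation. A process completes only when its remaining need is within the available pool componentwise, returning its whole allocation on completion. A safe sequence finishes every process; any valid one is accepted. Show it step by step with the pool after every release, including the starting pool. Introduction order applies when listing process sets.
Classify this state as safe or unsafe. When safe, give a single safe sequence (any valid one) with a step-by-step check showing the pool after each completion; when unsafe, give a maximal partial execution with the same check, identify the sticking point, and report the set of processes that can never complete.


UNSAFE.
Key observation: after W8, W7, W6 the pool peaks at (2, 5), and each blocked process is short somewhere: W1 on res2; W4 on res3.
The run W8, W7, W6 cannot be extended any further. Step-by-step check:
  pool = (1, 2)
  run W8 (needs (1, 2), free (1, 2)); after release of (0, 2) the pool is (1, 4)
  run W7 (needs (1, 4), free (1, 4)); after release of (0, 1) the pool is (1, 5)
  run W6 (needs (0, 2), free (1, 5)); after release of (1, 0) the pool is (2, 5)
  blocked: W1 wants (0, 6), pool (2, 5) — not enough res2
  blocked: W4 wants (3, 0), pool (2, 5) — not enough res3
Never able to finish: W1 and W4.


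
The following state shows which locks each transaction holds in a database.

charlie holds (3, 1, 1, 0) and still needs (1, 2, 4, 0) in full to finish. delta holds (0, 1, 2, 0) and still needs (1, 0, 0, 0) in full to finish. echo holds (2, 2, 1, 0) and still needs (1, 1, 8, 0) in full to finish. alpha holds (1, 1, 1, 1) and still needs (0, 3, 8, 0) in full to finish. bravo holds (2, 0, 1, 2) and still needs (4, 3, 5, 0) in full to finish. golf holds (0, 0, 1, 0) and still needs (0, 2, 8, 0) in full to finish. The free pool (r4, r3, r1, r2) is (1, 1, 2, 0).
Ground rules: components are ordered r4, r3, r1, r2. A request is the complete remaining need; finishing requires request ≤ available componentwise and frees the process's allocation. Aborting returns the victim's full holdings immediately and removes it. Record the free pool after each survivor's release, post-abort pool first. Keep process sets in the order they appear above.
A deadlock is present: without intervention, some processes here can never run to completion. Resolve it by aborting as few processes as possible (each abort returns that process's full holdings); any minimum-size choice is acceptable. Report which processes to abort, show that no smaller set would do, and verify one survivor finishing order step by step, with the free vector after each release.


Minimum abort set: echo and golf.
Key observation: alpha was stuck for good until echo and golf gave back (2, 2, 2, 0); in the order shown it finishes at step 4.
Why nothing smaller works — every single abort fails: charlie alone leaves echo blocked (short on r1); delta alone leaves echo blocked (short on r1); echo alone leaves alpha blocked (short on r1); alpha alone leaves echo blocked (short on r1); bravo alone leaves echo blocked (short on r1); golf alone leaves echo blocked (short on r1).
Survivors finish in the order: delta, charlie, bravo, alpha. Walking it through (pool after the aborts first):
  pool = (3, 3, 4, 0)
  delta: need (1, 0, 0, 0) fits (3, 3, 4, 0); releases (0, 1, 2, 0), pool now (3, 4, 6, 0)
  charlie: need (1, 2, 4, 0) fits (3, 4, 6, 0); releases (3, 1, 1, 0), pool now (6, 5, 7, 0)
  bravo: need (4, 3, 5, 0) fits (6, 5, 7, 0); releases (2, 0, 1, 2), pool now (8, 5, 8, 2)
  alpha: need (0, 3, 8, 0) fits (8, 5, 8, 2); releases (1, 1, 1, 1), pool now (9, 6, 9, 3)


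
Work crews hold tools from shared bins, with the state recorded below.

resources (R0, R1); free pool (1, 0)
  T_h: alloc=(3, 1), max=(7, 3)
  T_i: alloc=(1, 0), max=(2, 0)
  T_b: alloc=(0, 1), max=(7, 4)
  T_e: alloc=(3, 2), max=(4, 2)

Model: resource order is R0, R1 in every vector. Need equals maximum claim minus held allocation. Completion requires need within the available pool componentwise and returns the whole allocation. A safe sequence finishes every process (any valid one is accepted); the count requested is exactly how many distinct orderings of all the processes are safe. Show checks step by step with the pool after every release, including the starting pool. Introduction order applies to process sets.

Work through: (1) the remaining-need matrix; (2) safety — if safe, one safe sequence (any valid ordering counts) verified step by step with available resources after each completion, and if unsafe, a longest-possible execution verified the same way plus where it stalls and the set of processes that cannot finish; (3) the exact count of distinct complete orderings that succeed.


(1) Need matrix, components ordered R0, R1:
  T_h: (4, 2)
  T_i: (1, 0)
  T_b: (7, 3)
  T_e: (1, 0)
(2) SAFE, for example via the order T_e, T_h, T_i, T_b.
Key observation: reading the order forward, T_e is the first process whose need (1, 0) meets the free pool (1, 0) exactly on a resource it requests.
Verifying each step:
  pool = (1, 0)
  T_e: need (1, 0) fits (1, 0); releases (3, 2), pool now (4, 2)
  T_h: need (4, 2) fits (4, 2); releases (3, 1), pool now (7, 3)
  T_i: need (1, 0) fits (7, 3); releases (1, 0), pool now (8, 3)
  T_b: need (7, 3) fits (8, 3); releases (0, 1), pool now (8, 4)
(3) Exactly 4 of the possible complete orderings are safe sequences.


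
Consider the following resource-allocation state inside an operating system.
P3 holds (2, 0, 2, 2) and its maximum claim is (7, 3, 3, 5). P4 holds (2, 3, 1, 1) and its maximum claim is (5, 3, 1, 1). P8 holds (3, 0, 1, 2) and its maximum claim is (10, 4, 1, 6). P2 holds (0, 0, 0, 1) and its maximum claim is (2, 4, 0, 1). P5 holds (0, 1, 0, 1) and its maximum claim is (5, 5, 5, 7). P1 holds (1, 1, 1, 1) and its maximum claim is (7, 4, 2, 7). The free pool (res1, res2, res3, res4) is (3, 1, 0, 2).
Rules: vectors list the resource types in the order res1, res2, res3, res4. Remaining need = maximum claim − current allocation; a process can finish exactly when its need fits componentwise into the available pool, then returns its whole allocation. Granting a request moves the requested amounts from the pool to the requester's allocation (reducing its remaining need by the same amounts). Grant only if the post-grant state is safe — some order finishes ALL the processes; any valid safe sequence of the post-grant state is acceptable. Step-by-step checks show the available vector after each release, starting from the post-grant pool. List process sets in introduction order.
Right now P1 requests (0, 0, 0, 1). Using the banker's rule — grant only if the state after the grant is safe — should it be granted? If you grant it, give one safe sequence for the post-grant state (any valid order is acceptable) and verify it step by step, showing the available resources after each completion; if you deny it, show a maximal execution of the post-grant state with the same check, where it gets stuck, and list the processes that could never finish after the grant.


GRANT — the state after the grant stays safe, e.g. via P4, P2, P3, P1, P8, P5.
Key observation: even at the reduced pool (3, 1, 0, 1), P4 fits immediately, so safety survives the grant.
Step-by-step check of the post-grant state:
  pool = (3, 1, 0, 1)
  P4 needs (3, 0, 0, 0) <= (3, 1, 0, 1) -> finishes; pool += (2, 3, 1, 1) = (5, 4, 1, 2)
  P2 needs (2, 4, 0, 0) <= (5, 4, 1, 2) -> finishes; pool += (0, 0, 0, 1) = (5, 4, 1, 3)
  P3 needs (5, 3, 1, 3) <= (5, 4, 1, 3) -> finishes; pool += (2, 0, 2, 2) = (7, 4, 3, 5)
  P1 needs (6, 3, 1, 5) <= (7, 4, 3, 5) -> finishes; pool += (1, 1, 1, 2) = (8, 5, 4, 7)
  P8 needs (7, 4, 0, 4) <= (8, 5, 4, 7) -> finishes; pool += (3, 0, 1, 2) = (11, 5, 5, 9)
  P5 needs (5, 4, 5, 6) <= (11, 5, 5, 9) -> finishes; pool += (0, 1, 0, 1) = (11, 6, 5, 10)


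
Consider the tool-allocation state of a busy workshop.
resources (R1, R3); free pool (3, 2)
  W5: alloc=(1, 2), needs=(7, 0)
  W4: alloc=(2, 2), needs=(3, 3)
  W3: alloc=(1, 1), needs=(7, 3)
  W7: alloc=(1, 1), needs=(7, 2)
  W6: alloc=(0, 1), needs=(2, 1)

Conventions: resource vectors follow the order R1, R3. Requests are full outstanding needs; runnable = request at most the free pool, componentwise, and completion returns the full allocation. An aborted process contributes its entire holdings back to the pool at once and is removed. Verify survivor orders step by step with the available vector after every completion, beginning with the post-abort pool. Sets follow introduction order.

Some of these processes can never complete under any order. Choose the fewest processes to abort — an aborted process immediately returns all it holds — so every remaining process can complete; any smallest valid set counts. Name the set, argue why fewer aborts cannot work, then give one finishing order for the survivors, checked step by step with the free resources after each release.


The answer: abort W5 and W3.
Key observation: the deadlocked W7 becomes finishable only because W5 and W3 released (2, 3); it completes at step 3 below.
Why nothing smaller works — every single abort fails: W5 alone leaves W3 blocked (short on R1); W4 alone leaves W5 blocked (short on R1); W3 alone leaves W5 blocked (short on R1); W7 alone leaves W5 blocked (short on R1); W6 alone leaves W5 blocked (short on R1).
One survivor order: W6, W4, W7. Step-by-step check (post-abort pool first):
  pool = (5, 5)
  W6 needs (2, 1) <= (5, 5) -> finishes; pool += (0, 1) = (5, 6)
  W4 needs (3, 3) <= (5, 6) -> finishes; pool += (2, 2) = (7, 8)
  W7 needs (7, 2) <= (7, 8) -> finishes; pool += (1, 1) = (8, 9)


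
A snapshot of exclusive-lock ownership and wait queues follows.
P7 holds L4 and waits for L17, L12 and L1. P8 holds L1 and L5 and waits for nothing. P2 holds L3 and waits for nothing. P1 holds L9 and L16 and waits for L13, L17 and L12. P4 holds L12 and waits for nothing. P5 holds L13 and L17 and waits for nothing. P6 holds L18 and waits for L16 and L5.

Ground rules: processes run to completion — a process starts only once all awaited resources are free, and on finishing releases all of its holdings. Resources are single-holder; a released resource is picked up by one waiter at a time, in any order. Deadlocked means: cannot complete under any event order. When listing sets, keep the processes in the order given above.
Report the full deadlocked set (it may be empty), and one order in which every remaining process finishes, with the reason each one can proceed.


No process is deadlocked.
Key observation: all waits point, directly or indirectly, at processes that can finish, so nothing is permanently blocked.
The rest can finish in the order P4, P2, P5, P1, P8, P7, P6.
Walking it through:
  run P4 (it waits on nothing); releases L12
  run P2 (it waits on nothing); releases L3
  run P5 (it waits on nothing); releases L13 and L17
  P1 waits on L13, L17 and L12 — all released -> runs and releases L9 and L16
  run P8 (it waits on nothing); releases L1 and L5
  P7 waits on L17, L12 and L1 — all released -> runs and releases L4
  P6 waits on L16 and L5 — all released -> runs and releases L18


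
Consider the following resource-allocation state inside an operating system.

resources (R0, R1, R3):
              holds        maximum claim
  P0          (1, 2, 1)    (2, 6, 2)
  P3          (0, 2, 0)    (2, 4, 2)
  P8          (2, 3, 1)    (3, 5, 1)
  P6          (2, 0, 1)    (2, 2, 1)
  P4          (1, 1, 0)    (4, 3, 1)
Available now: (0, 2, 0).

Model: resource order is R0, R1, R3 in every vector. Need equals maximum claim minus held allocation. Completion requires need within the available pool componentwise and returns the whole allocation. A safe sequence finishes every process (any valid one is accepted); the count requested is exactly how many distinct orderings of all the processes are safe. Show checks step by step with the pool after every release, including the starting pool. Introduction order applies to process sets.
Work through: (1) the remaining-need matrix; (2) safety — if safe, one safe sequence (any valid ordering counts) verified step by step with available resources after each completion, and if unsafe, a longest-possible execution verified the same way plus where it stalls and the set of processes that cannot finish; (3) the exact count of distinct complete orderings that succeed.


(1) Outstanding need per process (order R0, R1, R3):
  P0: (1, 4, 1)
  P3: (2, 2, 2)
  P8: (1, 2, 0)
  P6: (0, 2, 0)
  P4: (3, 2, 1)
(2) SAFE. One safe sequence: P6, P8, P4, P0, P3.
Key observation: the first exact fit in this order is P6 — it needs (0, 2, 0) with (0, 2, 0) free, meeting a requested resource to the last unit.
Step-by-step check:
  pool = (0, 2, 0)
  P6: need (0, 2, 0) fits (0, 2, 0); releases (2, 0, 1), pool now (2, 2, 1)
  P8: need (1, 2, 0) fits (2, 2, 1); releases (2, 3, 1), pool now (4, 5, 2)
  P4: need (3, 2, 1) fits (4, 5, 2); releases (1, 1, 0), pool now (5, 6, 2)
  P0: need (1, 4, 1) fits (5, 6, 2); releases (1, 2, 1), pool now (6, 8, 3)
  P3: need (2, 2, 2) fits (6, 8, 3); releases (0, 2, 0), pool now (6, 10, 3)
(3) Precisely 6 of the possible complete orderings are safe sequences.


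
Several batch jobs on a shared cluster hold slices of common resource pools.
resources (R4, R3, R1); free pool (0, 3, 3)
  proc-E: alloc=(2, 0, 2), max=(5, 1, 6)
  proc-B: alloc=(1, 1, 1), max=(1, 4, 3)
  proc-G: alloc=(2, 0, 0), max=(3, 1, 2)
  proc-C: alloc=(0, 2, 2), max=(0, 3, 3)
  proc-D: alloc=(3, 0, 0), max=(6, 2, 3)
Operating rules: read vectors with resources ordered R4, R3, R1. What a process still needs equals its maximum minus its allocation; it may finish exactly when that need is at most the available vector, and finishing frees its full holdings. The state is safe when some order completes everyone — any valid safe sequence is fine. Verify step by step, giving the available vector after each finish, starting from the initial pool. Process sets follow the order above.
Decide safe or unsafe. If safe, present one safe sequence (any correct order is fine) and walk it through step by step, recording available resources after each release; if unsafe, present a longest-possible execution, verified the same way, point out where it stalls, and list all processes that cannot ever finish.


SAFE. One safe sequence: proc-B, proc-G, proc-C, proc-E, proc-D.
Key observation: proc-B is the earliest step where a requested resource binds exactly: need (0, 3, 2), pool (0, 3, 3) at its turn.
Step-by-step check:
  pool = (0, 3, 3)
  run proc-B (needs (0, 3, 2), free (0, 3, 3)); after release of (1, 1, 1) the pool is (1, 4, 4)
  run proc-G (needs (1, 1, 2), free (1, 4, 4)); after release of (2, 0, 0) the pool is (3, 4, 4)
  run proc-C (needs (0, 1, 1), free (3, 4, 4)); after release of (0, 2, 2) the pool is (3, 6, 6)
  run proc-E (needs (3, 1, 4), free (3, 6, 6)); after release of (2, 0, 2) the pool is (5, 6, 8)
  run proc-D (needs (3, 2, 3), free (5, 6, 8)); after release of (3, 0, 0) the pool is (8, 6, 8)


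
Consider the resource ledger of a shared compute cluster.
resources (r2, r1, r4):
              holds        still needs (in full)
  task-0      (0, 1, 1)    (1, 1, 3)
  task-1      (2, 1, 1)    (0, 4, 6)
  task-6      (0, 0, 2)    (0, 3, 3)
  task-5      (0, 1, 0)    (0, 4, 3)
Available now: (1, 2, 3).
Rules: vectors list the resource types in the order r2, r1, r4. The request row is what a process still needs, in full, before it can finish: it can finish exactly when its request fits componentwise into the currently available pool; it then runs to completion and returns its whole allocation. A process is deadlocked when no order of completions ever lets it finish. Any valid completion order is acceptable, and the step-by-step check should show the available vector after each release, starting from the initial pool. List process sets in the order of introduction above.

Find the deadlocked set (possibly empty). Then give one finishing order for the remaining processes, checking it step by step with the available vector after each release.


Deadlocked: task-1 and task-5.
Key observation: no order helps: past task-0, task-6, the free pool tops out at (1, 3, 6), below what each blocked process needs in r1.
One completion order for the rest: task-0, task-6. Step-by-step check:
  pool = (1, 2, 3)
  task-0 needs (1, 1, 3) <= (1, 2, 3) -> finishes; pool += (0, 1, 1) = (1, 3, 4)
  task-6 needs (0, 3, 3) <= (1, 3, 4) -> finishes; pool += (0, 0, 2) = (1, 3, 6)
None of the blocked processes ever fits:
  task-1 still needs (0, 4, 6) but only (1, 3, 6) is free — short on r1
  task-5 still needs (0, 4, 3) but only (1, 3, 6) is free — short on r1


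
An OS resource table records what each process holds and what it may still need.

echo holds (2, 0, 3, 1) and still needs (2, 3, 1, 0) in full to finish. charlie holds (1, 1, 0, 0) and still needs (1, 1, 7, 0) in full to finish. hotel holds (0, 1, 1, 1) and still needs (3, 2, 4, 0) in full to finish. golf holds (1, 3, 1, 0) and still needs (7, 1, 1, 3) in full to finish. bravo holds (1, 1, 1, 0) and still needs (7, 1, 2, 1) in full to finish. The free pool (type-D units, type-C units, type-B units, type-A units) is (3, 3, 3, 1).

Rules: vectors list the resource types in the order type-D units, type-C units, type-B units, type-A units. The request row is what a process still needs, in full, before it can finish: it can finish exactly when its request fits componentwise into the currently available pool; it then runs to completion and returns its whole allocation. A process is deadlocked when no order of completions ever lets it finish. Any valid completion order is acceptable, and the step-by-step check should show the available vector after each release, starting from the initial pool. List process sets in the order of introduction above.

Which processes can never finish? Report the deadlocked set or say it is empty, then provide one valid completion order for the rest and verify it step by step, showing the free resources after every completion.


The deadlocked set is golf and bravo.
Key observation: the pool after echo, hotel, charlie is (6, 5, 7, 3); every surviving request exceeds it in type-D units, so progress ends there.
A valid finishing order for the others: echo, hotel, charlie. Check, step by step:
  pool = (3, 3, 3, 1)
  echo: need (2, 3, 1, 0) fits (3, 3, 3, 1); releases (2, 0, 3, 1), pool now (5, 3, 6, 2)
  hotel: need (3, 2, 4, 0) fits (5, 3, 6, 2); releases (0, 1, 1, 1), pool now (5, 4, 7, 3)
  charlie: need (1, 1, 7, 0) fits (5, 4, 7, 3); releases (1, 1, 0, 0), pool now (6, 5, 7, 3)
None of the blocked processes ever fits:
  golf still needs (7, 1, 1, 3) but only (6, 5, 7, 3) is free — short on type-D units
  bravo still needs (7, 1, 2, 1) but only (6, 5, 7, 3) is free — short on type-D units


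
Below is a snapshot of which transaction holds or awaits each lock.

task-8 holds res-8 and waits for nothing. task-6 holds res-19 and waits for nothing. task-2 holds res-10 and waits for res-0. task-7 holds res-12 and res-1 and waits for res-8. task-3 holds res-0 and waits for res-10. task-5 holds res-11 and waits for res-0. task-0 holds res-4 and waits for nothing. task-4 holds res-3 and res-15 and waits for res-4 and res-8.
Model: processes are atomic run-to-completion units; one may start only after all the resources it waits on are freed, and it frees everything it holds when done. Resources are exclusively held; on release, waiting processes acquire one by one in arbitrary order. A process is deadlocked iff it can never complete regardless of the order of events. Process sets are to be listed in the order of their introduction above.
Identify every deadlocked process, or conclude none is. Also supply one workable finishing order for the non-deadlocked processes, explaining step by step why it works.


Deadlocked: task-2, task-3 and task-5.
Key observation: the cycle task-2 -> task-3 -> task-2 can never break — each member waits on the next; task-5 waits into the deadlock from upstream.
A valid finishing order for the others: task-6, task-8, task-0, task-7, task-4.
Check, step by step:
  task-6: no waits; runs immediately, freeing res-19
  task-8: no waits; runs immediately, freeing res-8
  task-0: no waits; runs immediately, freeing res-4
  task-7 waits on res-8 — all released -> runs and releases res-12 and res-1
  task-4 waits on res-4 and res-8 — all released -> runs and releases res-3 and res-15


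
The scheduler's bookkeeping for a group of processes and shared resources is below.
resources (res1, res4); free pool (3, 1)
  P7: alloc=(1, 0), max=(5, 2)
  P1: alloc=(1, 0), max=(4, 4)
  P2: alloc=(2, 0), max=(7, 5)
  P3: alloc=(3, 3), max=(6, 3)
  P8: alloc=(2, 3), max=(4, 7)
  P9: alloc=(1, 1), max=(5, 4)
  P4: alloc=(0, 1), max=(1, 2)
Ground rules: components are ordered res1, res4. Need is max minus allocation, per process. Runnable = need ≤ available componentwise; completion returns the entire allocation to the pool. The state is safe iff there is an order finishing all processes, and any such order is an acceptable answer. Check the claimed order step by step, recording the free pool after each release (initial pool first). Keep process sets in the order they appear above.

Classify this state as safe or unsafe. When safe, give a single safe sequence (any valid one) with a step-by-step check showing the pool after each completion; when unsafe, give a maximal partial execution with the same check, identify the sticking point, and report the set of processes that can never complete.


SAFE — a valid safe sequence is P3, P8, P2, P4, P1, P7, P9.
Key observation: reading the order forward, P3 is the first process whose need (3, 0) meets the free pool (3, 1) exactly on a resource it requests.
Step-by-step check:
  pool = (3, 1)
  P3: need (3, 0) fits (3, 1); releases (3, 3), pool now (6, 4)
  P8: need (2, 4) fits (6, 4); releases (2, 3), pool now (8, 7)
  P2: need (5, 5) fits (8, 7); releases (2, 0), pool now (10, 7)
  P4: need (1, 1) fits (10, 7); releases (0, 1), pool now (10, 8)
  P1: need (3, 4) fits (10, 8); releases (1, 0), pool now (11, 8)
  P7: need (4, 2) fits (11, 8); releases (1, 0), pool now (12, 8)
  P9: need (4, 3) fits (12, 8); releases (1, 1), pool now (13, 9)


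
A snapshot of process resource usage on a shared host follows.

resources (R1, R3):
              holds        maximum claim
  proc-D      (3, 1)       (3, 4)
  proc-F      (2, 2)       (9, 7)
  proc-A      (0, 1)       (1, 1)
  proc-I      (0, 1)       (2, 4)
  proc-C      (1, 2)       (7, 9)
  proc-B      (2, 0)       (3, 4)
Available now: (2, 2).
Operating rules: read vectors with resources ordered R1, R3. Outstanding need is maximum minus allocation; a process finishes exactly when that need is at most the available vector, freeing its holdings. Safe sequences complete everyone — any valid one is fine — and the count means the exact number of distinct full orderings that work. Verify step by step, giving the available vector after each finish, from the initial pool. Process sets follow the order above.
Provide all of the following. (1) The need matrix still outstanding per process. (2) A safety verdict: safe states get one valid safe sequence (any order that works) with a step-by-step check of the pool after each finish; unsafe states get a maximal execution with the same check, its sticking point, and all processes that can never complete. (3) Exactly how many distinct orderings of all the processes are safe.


(1) Remaining need (order R1, R3):
  proc-D: (0, 3)
  proc-F: (7, 5)
  proc-A: (1, 0)
  proc-I: (2, 3)
  proc-C: (6, 7)
  proc-B: (1, 4)
(2) SAFE, for example via the order proc-A, proc-D, proc-B, proc-I, proc-F, proc-C.
Key observation: at proc-D the run first touches a limit — (0, 3) against (2, 3), exact on a resource it actually requests.
Verifying each step:
  pool = (2, 2)
  proc-A needs (1, 0) <= (2, 2) -> finishes; pool += (0, 1) = (2, 3)
  proc-D needs (0, 3) <= (2, 3) -> finishes; pool += (3, 1) = (5, 4)
  proc-B needs (1, 4) <= (5, 4) -> finishes; pool += (2, 0) = (7, 4)
  proc-I needs (2, 3) <= (7, 4) -> finishes; pool += (0, 1) = (7, 5)
  proc-F needs (7, 5) <= (7, 5) -> finishes; pool += (2, 2) = (9, 7)
  proc-C needs (6, 7) <= (9, 7) -> finishes; pool += (1, 2) = (10, 9)
(3) The exact count: 4 of the possible complete orderings are safe sequences.


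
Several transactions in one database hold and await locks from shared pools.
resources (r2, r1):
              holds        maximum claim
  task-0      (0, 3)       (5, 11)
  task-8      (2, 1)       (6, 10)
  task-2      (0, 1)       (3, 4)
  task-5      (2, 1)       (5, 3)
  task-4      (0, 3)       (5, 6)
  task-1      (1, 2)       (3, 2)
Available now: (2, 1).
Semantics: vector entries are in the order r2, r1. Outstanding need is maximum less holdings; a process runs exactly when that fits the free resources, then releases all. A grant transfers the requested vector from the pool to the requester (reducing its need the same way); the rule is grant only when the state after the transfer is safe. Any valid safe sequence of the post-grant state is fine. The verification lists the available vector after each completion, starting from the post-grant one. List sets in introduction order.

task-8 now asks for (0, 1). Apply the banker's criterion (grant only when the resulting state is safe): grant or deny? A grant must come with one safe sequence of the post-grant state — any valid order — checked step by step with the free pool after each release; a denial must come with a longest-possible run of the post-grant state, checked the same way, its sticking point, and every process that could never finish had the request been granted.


DENY — the pretend-granted state is unsafe.
Key observation: even finishing task-1, task-5, task-4, task-2 leaves just (5, 7) free — too little r1 for any of the remaining processes.
Pretend the grant happened; the run task-1, task-5, task-4, task-2 goes as far as possible. Check, step by step:
  pool = (2, 0)
  task-1 needs (2, 0) <= (2, 0) -> finishes; pool += (1, 2) = (3, 2)
  task-5 needs (3, 2) <= (3, 2) -> finishes; pool += (2, 1) = (5, 3)
  task-4 needs (5, 3) <= (5, 3) -> finishes; pool += (0, 3) = (5, 6)
  task-2 needs (3, 3) <= (5, 6) -> finishes; pool += (0, 1) = (5, 7)
  task-0 still needs (5, 8) but only (5, 7) is free — short on r1
  task-8 still needs (4, 8) but only (5, 7) is free — short on r1
Had the request been granted, task-0 and task-8 could never finish.


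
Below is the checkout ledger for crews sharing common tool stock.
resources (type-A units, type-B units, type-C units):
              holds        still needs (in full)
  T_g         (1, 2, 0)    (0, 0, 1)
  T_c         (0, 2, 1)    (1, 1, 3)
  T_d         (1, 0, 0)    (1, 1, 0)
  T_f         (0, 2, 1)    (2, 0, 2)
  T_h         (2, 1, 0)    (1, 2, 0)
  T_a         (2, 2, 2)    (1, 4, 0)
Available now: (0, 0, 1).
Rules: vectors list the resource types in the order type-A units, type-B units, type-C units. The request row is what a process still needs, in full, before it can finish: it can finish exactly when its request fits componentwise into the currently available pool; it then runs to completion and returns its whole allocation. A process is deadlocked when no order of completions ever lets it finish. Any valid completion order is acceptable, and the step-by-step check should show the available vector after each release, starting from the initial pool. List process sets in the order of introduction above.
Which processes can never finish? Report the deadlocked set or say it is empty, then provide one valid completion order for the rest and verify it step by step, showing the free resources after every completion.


Deadlocked set: T_c, T_f and T_a.
Key observation: after T_g, T_d, T_h the pool peaks at (4, 3, 1), and each blocked process is short somewhere: T_c on type-C units; T_f on type-C units; T_a on type-B units.
A valid finishing order for the others: T_g, T_d, T_h. Walking it through:
  pool = (0, 0, 1)
  T_g: need (0, 0, 1) fits (0, 0, 1); releases (1, 2, 0), pool now (1, 2, 1)
  T_d: need (1, 1, 0) fits (1, 2, 1); releases (1, 0, 0), pool now (2, 2, 1)
  T_h: need (1, 2, 0) fits (2, 2, 1); releases (2, 1, 0), pool now (4, 3, 1)
None of the blocked processes ever fits:
  blocked: T_c wants (1, 1, 3), pool (4, 3, 1) — not enough type-C units
  blocked: T_f wants (2, 0, 2), pool (4, 3, 1) — not enough type-C units
  blocked: T_a wants (1, 4, 0), pool (4, 3, 1) — not enough type-B units


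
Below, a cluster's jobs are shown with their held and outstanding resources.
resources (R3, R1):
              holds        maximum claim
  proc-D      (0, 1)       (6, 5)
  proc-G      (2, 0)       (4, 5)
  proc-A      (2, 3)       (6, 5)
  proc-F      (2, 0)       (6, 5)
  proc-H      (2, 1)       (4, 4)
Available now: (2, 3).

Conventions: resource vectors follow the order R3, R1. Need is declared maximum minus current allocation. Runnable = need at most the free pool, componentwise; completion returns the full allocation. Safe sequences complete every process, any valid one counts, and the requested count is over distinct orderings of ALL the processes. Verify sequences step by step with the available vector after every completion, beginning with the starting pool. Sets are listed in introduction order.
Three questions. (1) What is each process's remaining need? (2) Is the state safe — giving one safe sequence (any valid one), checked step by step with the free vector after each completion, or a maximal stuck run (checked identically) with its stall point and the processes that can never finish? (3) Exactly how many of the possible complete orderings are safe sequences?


(1) Outstanding need per process (order R3, R1):
  proc-D: (6, 4)
  proc-G: (2, 5)
  proc-A: (4, 2)
  proc-F: (4, 5)
  proc-H: (2, 3)
(2) The state is SAFE; one workable sequence: proc-H, proc-A, proc-F, proc-D, proc-G.
Key observation: at proc-H the run first touches a limit — (2, 3) against (2, 3), exact on a resource it actually requests.
Check, step by step:
  pool = (2, 3)
  run proc-H (needs (2, 3), free (2, 3)); after release of (2, 1) the pool is (4, 4)
  run proc-A (needs (4, 2), free (4, 4)); after release of (2, 3) the pool is (6, 7)
  run proc-F (needs (4, 5), free (6, 7)); after release of (2, 0) the pool is (8, 7)
  run proc-D (needs (6, 4), free (8, 7)); after release of (0, 1) the pool is (8, 8)
  run proc-G (needs (2, 5), free (8, 8)); after release of (2, 0) the pool is (10, 8)
(3) Exactly 6 of the possible complete orderings are safe sequences.


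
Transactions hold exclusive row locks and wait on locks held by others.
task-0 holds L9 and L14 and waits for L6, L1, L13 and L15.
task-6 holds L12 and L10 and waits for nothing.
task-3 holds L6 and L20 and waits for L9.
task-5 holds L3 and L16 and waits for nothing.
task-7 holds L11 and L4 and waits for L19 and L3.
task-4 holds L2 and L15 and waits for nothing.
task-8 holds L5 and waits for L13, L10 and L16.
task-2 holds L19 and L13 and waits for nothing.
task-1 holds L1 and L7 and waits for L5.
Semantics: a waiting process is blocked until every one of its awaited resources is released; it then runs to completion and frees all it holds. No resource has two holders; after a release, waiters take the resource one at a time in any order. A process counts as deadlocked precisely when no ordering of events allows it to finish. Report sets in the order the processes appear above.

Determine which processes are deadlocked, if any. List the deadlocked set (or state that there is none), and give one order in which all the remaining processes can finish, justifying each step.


Deadlocked: task-0 and task-3.
Key observation: the cycle task-0 -> task-3 -> task-0 can never break — each member waits on the next; no other process is dragged down with it.
A valid finishing order for the others: task-2, task-5, task-4, task-6, task-8, task-7, task-1.
Walking it through:
  run task-2 (it waits on nothing); releases L19 and L13
  run task-5 (it waits on nothing); releases L3 and L16
  run task-4 (it waits on nothing); releases L2 and L15
  run task-6 (it waits on nothing); releases L12 and L10
  run task-8 (all its waits — L13, L10 and L16 — are resolved); releases L5
  run task-7 (all its waits — L19 and L3 — are resolved); releases L11 and L4
  run task-1 (all its waits — L5 — are resolved); releases L1 and L7


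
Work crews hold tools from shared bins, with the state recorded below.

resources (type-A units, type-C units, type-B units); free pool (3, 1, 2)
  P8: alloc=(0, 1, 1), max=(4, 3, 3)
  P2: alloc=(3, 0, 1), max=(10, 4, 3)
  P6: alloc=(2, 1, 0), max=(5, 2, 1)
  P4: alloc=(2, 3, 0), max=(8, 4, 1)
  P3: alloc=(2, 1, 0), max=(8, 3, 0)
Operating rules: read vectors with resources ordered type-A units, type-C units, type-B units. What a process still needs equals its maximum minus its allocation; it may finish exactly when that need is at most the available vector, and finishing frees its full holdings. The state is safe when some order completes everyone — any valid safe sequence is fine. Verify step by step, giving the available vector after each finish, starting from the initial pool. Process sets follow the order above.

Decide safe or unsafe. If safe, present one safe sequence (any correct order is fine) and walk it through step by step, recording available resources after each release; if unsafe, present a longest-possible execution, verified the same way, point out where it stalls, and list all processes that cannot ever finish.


The state is UNSAFE.
Key observation: type-A units is the bottleneck — with P6, P8 done the pool holds (5, 3, 3), short of every remaining need.
The run P6, P8 cannot be extended any further. Step-by-step check:
  pool = (3, 1, 2)
  P6: need (3, 1, 1) fits (3, 1, 2); releases (2, 1, 0), pool now (5, 2, 2)
  P8: need (4, 2, 2) fits (5, 2, 2); releases (0, 1, 1), pool now (5, 3, 3)
  P2 cannot run: need (7, 4, 2) vs free (5, 3, 3) (insufficient type-A units and type-C units)
  P4 cannot run: need (6, 1, 1) vs free (5, 3, 3) (insufficient type-A units)
  P3 cannot run: need (6, 2, 0) vs free (5, 3, 3) (insufficient type-A units)
Permanently blocked: P2, P4 and P3.


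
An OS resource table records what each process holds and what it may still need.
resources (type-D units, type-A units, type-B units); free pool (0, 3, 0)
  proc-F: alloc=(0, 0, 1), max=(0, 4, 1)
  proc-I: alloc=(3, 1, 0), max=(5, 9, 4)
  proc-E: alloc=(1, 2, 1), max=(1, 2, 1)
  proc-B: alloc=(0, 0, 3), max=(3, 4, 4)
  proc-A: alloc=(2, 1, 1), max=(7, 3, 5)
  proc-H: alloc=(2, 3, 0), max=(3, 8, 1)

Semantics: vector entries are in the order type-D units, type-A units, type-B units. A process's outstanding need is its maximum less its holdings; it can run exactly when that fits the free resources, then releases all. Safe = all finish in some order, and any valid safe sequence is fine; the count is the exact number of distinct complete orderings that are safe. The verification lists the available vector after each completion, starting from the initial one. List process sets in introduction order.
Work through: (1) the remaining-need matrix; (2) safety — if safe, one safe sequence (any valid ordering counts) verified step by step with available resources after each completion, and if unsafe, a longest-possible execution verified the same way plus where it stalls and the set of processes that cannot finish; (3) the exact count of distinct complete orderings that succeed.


(1) Need matrix, components ordered type-D units, type-A units, type-B units:
  proc-F: (0, 4, 0)
  proc-I: (2, 8, 4)
  proc-E: (0, 0, 0)
  proc-B: (3, 4, 1)
  proc-A: (5, 2, 4)
  proc-H: (1, 5, 1)
(2) SAFE, for example via the order proc-E, proc-H, proc-B, proc-I, proc-F, proc-A.
Key observation: the order's first zero-slack moment is proc-H ((1, 5, 1) needed, (1, 5, 1) free — a requested resource with nothing to spare).
Check, step by step:
  pool = (0, 3, 0)
  proc-E needs (0, 0, 0) <= (0, 3, 0) -> finishes; pool += (1, 2, 1) = (1, 5, 1)
  proc-H needs (1, 5, 1) <= (1, 5, 1) -> finishes; pool += (2, 3, 0) = (3, 8, 1)
  proc-B needs (3, 4, 1) <= (3, 8, 1) -> finishes; pool += (0, 0, 3) = (3, 8, 4)
  proc-I needs (2, 8, 4) <= (3, 8, 4) -> finishes; pool += (3, 1, 0) = (6, 9, 4)
  proc-F needs (0, 4, 0) <= (6, 9, 4) -> finishes; pool += (0, 0, 1) = (6, 9, 5)
  proc-A needs (5, 2, 4) <= (6, 9, 5) -> finishes; pool += (2, 1, 1) = (8, 10, 6)
(3) The exact count: 5 of the possible complete orderings are safe sequences.
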